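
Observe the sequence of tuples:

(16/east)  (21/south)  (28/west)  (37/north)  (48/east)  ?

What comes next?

(61/south)

First slot: differences are 5, 7, 9, … (increasing by 2 each time), so 16, 21, 28, 37, 48 → 61.
Direction: repeats east → south → west → north, so east, south, west, north, east → south.
So the next tuple is (61/south).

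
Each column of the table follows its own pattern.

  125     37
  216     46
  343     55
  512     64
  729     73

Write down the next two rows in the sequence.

First component: 125, 216, 343, 512, 729 → 1000 → 1331 (perfect cubes: 5³, 6³, 7³, …).
Second component — +9 each step: 37, 46, 55, 64, 73 → 82 → 91.
Putting the parts together: 1000  82 and then 1331  91.

1000  82; 1331  91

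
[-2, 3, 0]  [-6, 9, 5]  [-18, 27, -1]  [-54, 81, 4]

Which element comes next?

[-162, 243, -2]

First coordinate: ×3 each step, so -2, -6, -18, -54 → -162.
Second coordinate — ×3 each step: 3, 9, 27, 81 → 243.
For the third coordinate, alternating steps +5, −6, +5, −6, …: 0, 5, -1, 4 → -2.
Putting it together: [-162, 243, -2].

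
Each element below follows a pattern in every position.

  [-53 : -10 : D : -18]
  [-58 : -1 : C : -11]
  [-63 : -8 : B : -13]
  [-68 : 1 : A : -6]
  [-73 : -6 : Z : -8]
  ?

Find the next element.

[-78 : 3 : Y : -1]

First entry: −5 each step; -53, -58, -63, -68, -73 → -78.
Second entry: alternating steps +9, −7, +9, −7, …, so -10, -1, -8, 1, -6 → 3.
For the letter, letters move back 1 place in the alphabet, wrapping A→Z: D, C, B, A, Z → Y.
Fourth entry goes -18, -11, -13, -6, -8 → -1 (alternating steps +7, −2, +7, −2, …).
Putting it together: [-78 : 3 : Y : -1].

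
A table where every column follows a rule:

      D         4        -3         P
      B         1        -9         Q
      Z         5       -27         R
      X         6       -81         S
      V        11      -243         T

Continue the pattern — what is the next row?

First letter: letters move back 2 places in the alphabet, wrapping A→Z, so D, B, Z, X, V → T.
Second component goes 4, 1, 5, 6, 11 → 17 (each term is the sum of the two before it).
Third component — ×3 each step: -3, -9, -27, -81, -243 → -729.
Second letter: letters move forward 1 place in the alphabet; P, Q, R, S, T → U.
Combining the parts gives T  17  -729  U.

T  17  -729  U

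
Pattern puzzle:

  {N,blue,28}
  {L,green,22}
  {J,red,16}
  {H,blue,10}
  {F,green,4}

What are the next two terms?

Letter — letters move back 2 places in the alphabet: N, L, J, H, F → D → B.
Colour: repeats blue → green → red, so blue, green, red, blue, green → red → blue.
For the third slot, −6 each step: 28, 22, 16, 10, 4 → -2 → -8.
So the next two terms are {D,red,-2} and {B,blue,-8}.

{D,red,-2}, {B,blue,-8}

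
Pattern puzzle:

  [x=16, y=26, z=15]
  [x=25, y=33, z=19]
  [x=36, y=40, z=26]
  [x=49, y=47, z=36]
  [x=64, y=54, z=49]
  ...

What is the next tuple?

X: perfect squares: 4², 5², 6², …; 16, 25, 36, 49, 64 → 81.
Y goes 26, 33, 40, 47, 54 → 61 (+7 each step).
Z — differences are 4, 7, 10, … (increasing by 3 each time): 15, 19, 26, 36, 49 → 65.
Combining the parts gives [x=81, y=61, z=65].

[x=81, y=61, z=65]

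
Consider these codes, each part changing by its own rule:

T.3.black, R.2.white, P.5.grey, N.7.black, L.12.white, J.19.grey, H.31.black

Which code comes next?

Letter goes T, R, P, N, L, J, H → F (letters move back 2 places in the alphabet).
Second component: 3, 2, 5, 7, 12, 19, 31 → 50 (each term is the sum of the two before it).
Shade: repeats black → white → grey; black, white, grey, black, white, grey, black → white.
Combining the parts gives F.50.white.

F.50.white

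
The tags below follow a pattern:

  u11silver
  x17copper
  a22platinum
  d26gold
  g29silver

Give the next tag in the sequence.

j31copper

Letter goes u, x, a, d, g → j (letters move forward 3 places in the alphabet, wrapping Z→A).
Second component goes 11, 17, 22, 26, 29 → 31 (differences are 6, 5, 4, … (decreasing by 1 each time)).
Metal goes silver, copper, platinum, gold, silver → copper (repeats silver → copper → platinum → gold).
Putting it together: j31copper.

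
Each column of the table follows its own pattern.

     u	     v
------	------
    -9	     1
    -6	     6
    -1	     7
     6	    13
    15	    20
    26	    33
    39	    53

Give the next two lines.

54  86; 71  139

Column u — differences are 3, 5, 7, … (increasing by 2 each time): -9, -6, -1, 6, 15, 26, 39 → 54 → 71.
Column v goes 1, 6, 7, 13, 20, 33, 53 → 86 → 139 (each term is the sum of the two before it).
So the next two lines are 54  86 and 71  139.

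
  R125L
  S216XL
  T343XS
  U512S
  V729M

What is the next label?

W1000L

Letter goes R, S, T, U, V → W (letters move forward 1 place in the alphabet).
Second component: 125, 216, 343, 512, 729 → 1000 (perfect cubes: 5³, 6³, 7³, …).
Size: runs through clothing sizes XS→XL, so L, XL, XS, S, M → L.
Putting it together: W1000L.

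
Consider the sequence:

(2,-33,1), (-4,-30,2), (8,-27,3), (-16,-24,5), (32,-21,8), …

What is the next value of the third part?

13

First part: ×(-2) each step; 2, -4, 8, -16, 32 → -64.
For the second part, +3 each step: -33, -30, -27, -24, -21 → -18.
Third part — each term is the sum of the two before it: 1, 2, 3, 5, 8 → 13.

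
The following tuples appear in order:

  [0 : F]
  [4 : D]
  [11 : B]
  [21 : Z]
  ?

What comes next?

[34 : X]

First slot: differences are 4, 7, 10, … (increasing by 3 each time); 0, 4, 11, 21 → 34.
Letter: letters move back 2 places in the alphabet, wrapping A→Z; F, D, B, Z → X.
Combining the parts gives [34 : X].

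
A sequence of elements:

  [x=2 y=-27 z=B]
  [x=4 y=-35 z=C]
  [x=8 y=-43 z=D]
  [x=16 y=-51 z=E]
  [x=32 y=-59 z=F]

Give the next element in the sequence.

X — ×2 each step: 2, 4, 8, 16, 32 → 64.
Y — −8 each step: -27, -35, -43, -51, -59 → -67.
Z: letters move forward 1 place in the alphabet; B, C, D, E, F → G.
So the next element is [x=64 y=-67 z=G].

[x=64 y=-67 z=G]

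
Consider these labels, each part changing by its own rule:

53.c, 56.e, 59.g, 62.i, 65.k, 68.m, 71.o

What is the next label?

74.q

First component: +3 each step; 53, 56, 59, 62, 65, 68, 71 → 74.
Letter: letters move forward 2 places in the alphabet, so c, e, g, i, k, m, o → q.
Putting it together: 74.q.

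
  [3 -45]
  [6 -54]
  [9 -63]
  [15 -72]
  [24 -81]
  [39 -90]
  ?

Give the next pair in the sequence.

[63 -99]

First entry goes 3, 6, 9, 15, 24, 39 → 63 (each term is the sum of the two before it).
Second entry: -45, -54, -63, -72, -81, -90 → -99 (−9 each step).
Combining the parts gives [63 -99].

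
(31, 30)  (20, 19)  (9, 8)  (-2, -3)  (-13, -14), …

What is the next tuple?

(-24, -25)

First coordinate: 31, 20, 9, -2, -13 → -24 (−11 each step).
For the second coordinate, always 1 less than the first coordinate: 30, 19, 8, -3, -14 → -25.
So the next tuple is (-24, -25).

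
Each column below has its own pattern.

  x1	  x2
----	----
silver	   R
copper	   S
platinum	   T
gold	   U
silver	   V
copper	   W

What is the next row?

platinum  X

For the column x1, repeats silver → copper → platinum → gold: silver, copper, platinum, gold, silver, copper → platinum.
Column x2: letters move forward 1 place in the alphabet; R, S, T, U, V, W → X.
Combining the parts gives platinum  X.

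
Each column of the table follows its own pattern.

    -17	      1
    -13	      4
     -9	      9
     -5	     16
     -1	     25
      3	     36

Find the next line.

First component: -17, -13, -9, -5, -1, 3 → 7 (+4 each step).
Second component — perfect squares: 1², 2², 3², …: 1, 4, 9, 16, 25, 36 → 49.
So the next line is 7  49.

7  49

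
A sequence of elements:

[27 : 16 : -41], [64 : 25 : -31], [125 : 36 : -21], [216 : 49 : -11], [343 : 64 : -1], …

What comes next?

[512 : 81 : 9]

First coordinate — perfect cubes: 3³, 4³, 5³, …: 27, 64, 125, 216, 343 → 512.
Second coordinate: perfect squares: 4², 5², 6², …; 16, 25, 36, 49, 64 → 81.
Third coordinate goes -41, -31, -21, -11, -1 → 9 (+10 each step).
So the next element is [512 : 81 : 9].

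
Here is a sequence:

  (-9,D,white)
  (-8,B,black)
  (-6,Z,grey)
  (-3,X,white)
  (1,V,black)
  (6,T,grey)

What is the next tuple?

(12,R,white)

First value: -9, -8, -6, -3, 1, 6 → 12 (differences are 1, 2, 3, … (increasing by 1 each time)).
Letter goes D, B, Z, X, V, T → R (letters move back 2 places in the alphabet, wrapping A→Z).
Shade goes white, black, grey, white, black, grey → white (repeats white → black → grey).
So the next tuple is (12,R,white).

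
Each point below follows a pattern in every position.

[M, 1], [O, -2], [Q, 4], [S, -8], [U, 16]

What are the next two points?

Letter goes M, O, Q, S, U → W → Y (letters move forward 2 places in the alphabet).
Second value — ×(-2) each step: 1, -2, 4, -8, 16 → -32 → 64.
So the next two points are [W, -32] and [Y, 64].

[W, -32], [Y, 64]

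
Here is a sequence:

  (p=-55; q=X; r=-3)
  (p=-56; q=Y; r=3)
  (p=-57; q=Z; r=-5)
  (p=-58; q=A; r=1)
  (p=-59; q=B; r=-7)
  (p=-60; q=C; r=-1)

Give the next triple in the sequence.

P: −1 each step, so -55, -56, -57, -58, -59, -60 → -61.
Q — letters move forward 1 place in the alphabet, wrapping Z→A: X, Y, Z, A, B, C → D.
R goes -3, 3, -5, 1, -7, -1 → -9 (alternating steps +6, −8, +6, −8, …).
So the next triple is (p=-61; q=D; r=-9).

(p=-61; q=D; r=-9)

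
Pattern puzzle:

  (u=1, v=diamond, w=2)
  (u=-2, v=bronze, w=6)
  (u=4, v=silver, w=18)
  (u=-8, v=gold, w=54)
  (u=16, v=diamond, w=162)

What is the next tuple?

U: ×(-2) each step; 1, -2, 4, -8, 16 → -32.
For the v, repeats diamond → bronze → silver → gold: diamond, bronze, silver, gold, diamond → bronze.
W: ×3 each step; 2, 6, 18, 54, 162 → 486.
Combining the parts gives (u=-32, v=bronze, w=486).

(u=-32, v=bronze, w=486)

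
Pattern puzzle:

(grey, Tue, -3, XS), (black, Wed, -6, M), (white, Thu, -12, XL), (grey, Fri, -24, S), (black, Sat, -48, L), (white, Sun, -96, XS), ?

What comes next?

Shade goes grey, black, white, grey, black, white → grey (repeats grey → black → white).
For the day, runs through the weekdays Mon→Sun: Tue, Wed, Thu, Fri, Sat, Sun → Mon.
Third part: -3, -6, -12, -24, -48, -96 → -192 (×2 each step).
Size: repeats XS → M → XL → S → L, so XS, M, XL, S, L, XS → M.
Combining the parts gives (grey, Mon, -192, M).

(grey, Mon, -192, M)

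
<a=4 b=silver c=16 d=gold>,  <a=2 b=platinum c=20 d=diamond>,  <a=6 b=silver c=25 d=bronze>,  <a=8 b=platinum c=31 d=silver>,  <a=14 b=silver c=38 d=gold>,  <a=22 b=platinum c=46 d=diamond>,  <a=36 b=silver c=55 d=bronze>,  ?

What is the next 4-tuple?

For the a, each term is the sum of the two before it: 4, 2, 6, 8, 14, 22, 36 → 58.
For the b, alternates silver ↔ platinum: silver, platinum, silver, platinum, silver, platinum, silver → platinum.
C goes 16, 20, 25, 31, 38, 46, 55 → 65 (differences are 4, 5, 6, … (increasing by 1 each time)).
D: repeats gold → diamond → bronze → silver; gold, diamond, bronze, silver, gold, diamond, bronze → silver.
Putting it together: <a=58 b=platinum c=65 d=silver>.

<a=58 b=platinum c=65 d=silver>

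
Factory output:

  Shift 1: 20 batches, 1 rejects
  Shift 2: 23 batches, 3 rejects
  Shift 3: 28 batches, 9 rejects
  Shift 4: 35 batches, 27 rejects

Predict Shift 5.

Batches: differences are 3, 5, 7, … (increasing by 2 each time); 20, 23, 28, 35 → 44.
Rejects: ×3 each step; 1, 3, 9, 27 → 81.
So the next line is 44 batches, 81 rejects.

44 batches, 81 rejects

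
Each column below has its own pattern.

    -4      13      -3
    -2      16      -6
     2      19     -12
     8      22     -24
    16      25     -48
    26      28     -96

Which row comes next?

First component: differences are 2, 4, 6, … (increasing by 2 each time), so -4, -2, 2, 8, 16, 26 → 38.
Second component: +3 each step; 13, 16, 19, 22, 25, 28 → 31.
Third component goes -3, -6, -12, -24, -48, -96 → -192 (×2 each step).
Putting it together: 38  31  -192.

38  31  -192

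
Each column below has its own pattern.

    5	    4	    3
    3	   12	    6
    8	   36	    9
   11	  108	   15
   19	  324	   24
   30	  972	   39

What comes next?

First component — each term is the sum of the two before it: 5, 3, 8, 11, 19, 30 → 49.
Second component — ×3 each step: 4, 12, 36, 108, 324, 972 → 2916.
For the third component, each term is the sum of the two before it: 3, 6, 9, 15, 24, 39 → 63.
Putting it together: 49  2916  63.

49  2916  63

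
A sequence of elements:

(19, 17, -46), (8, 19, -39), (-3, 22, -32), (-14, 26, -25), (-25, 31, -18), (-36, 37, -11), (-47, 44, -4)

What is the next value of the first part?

-58

For the first part, −11 each step: 19, 8, -3, -14, -25, -36, -47 → -58.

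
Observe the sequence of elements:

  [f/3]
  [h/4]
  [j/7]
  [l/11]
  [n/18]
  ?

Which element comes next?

Letter: letters move forward 2 places in the alphabet, so f, h, j, l, n → p.
Second component: 3, 4, 7, 11, 18 → 29 (each term is the sum of the two before it).
So the next element is [p/29].

[p/29]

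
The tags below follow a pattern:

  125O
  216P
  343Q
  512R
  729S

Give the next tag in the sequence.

1000T

First component goes 125, 216, 343, 512, 729 → 1000 (perfect cubes: 5³, 6³, 7³, …).
For the letter, letters move forward 1 place in the alphabet: O, P, Q, R, S → T.
So the next tag is 1000T.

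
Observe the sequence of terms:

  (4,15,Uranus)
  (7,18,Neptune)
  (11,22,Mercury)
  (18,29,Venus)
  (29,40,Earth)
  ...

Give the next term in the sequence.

(47,58,Mars)

First coordinate: 4, 7, 11, 18, 29 → 47 (each term is the sum of the two before it).
For the second coordinate, always 11 more than the first coordinate: 15, 18, 22, 29, 40 → 58.
Planet: runs through the planets Mercury→Neptune, so Uranus, Neptune, Mercury, Venus, Earth → Mars.
So the next term is (47,58,Mars).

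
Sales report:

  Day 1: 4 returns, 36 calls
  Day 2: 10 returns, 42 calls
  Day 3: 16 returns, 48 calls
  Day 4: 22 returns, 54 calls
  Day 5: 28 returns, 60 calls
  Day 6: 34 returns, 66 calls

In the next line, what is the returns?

40

Returns: +6 each step; 4, 10, 16, 22, 28, 34 → 40.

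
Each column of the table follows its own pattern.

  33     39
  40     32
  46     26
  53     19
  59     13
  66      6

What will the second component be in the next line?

0

First component: 33, 40, 46, 53, 59, 66 → 72 (alternating steps +7, +6, +7, +6, …).
Second component: together with the first component always sums to 72; 39, 32, 26, 19, 13, 6 → 0.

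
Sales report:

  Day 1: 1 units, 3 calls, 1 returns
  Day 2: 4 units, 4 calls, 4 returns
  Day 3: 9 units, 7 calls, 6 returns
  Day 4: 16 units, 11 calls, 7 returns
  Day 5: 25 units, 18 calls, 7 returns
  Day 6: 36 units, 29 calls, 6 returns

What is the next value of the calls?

Units: 1, 4, 9, 16, 25, 36 → 49 (perfect squares: 1², 2², 3², …).
Calls goes 3, 4, 7, 11, 18, 29 → 47 (each term is the sum of the two before it).
Returns: differences are 3, 2, 1, … (decreasing by 1 each time); 1, 4, 6, 7, 7, 6 → 4.

47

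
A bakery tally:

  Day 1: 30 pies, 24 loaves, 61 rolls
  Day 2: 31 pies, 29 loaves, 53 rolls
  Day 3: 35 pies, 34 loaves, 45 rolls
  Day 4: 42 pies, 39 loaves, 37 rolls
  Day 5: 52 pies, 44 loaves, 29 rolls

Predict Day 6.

Pies — differences are 1, 4, 7, … (increasing by 3 each time): 30, 31, 35, 42, 52 → 65.
Loaves: +5 each step, so 24, 29, 34, 39, 44 → 49.
Rolls: −8 each step; 61, 53, 45, 37, 29 → 21.
Putting it together: 65 pies, 49 loaves, 21 rolls.

65 pies, 49 loaves, 21 rolls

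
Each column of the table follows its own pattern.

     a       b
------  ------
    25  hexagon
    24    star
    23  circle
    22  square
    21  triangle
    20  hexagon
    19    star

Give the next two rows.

For the column a, −1 each step: 25, 24, 23, 22, 21, 20, 19 → 18 → 17.
Column b: repeats hexagon → star → circle → square → triangle, so hexagon, star, circle, square, triangle, hexagon, star → circle → square.
So the next two rows are 18  circle and 17  square.

18  circle; 17  square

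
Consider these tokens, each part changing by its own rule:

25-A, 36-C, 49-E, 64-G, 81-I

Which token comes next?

For the first component, perfect squares: 5², 6², 7², …: 25, 36, 49, 64, 81 → 100.
Letter goes A, C, E, G, I → K (letters move forward 2 places in the alphabet).
So the next token is 100-K.

100-K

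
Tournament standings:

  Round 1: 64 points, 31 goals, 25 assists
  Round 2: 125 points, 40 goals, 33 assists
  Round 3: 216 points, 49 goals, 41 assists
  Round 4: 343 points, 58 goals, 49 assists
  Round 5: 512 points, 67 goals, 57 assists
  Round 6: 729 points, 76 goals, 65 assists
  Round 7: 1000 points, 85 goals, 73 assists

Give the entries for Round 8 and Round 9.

1331 points, 94 goals, 81 assists; 1728 points, 103 goals, 89 assists

For the points, perfect cubes: 4³, 5³, 6³, …: 64, 125, 216, 343, 512, 729, 1000 → 1331 → 1728.
For the goals, +9 each step: 31, 40, 49, 58, 67, 76, 85 → 94 → 103.
Assists goes 25, 33, 41, 49, 57, 65, 73 → 81 → 89 (+8 each step).
Putting the parts together: 1331 points, 94 goals, 81 assists and then 1728 points, 103 goals, 89 assists.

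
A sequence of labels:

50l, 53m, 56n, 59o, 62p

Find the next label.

First component: +3 each step, so 50, 53, 56, 59, 62 → 65.
Letter goes l, m, n, o, p → q (letters move forward 1 place in the alphabet).
Putting it together: 65q.

65q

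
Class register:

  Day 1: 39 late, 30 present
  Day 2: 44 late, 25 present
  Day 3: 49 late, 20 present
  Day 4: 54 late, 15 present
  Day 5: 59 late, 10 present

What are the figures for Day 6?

For the late, +5 each step: 39, 44, 49, 54, 59 → 64.
Present: 30, 25, 20, 15, 10 → 5 (together with the late always sums to 69).
Combining the parts gives 64 late, 5 present.

64 late, 5 present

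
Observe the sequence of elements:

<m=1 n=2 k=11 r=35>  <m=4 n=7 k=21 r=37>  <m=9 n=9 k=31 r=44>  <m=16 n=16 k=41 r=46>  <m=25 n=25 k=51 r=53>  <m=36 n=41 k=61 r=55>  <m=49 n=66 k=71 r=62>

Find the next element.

<m=64 n=107 k=81 r=64>

M: perfect squares: 1², 2², 3², …, so 1, 4, 9, 16, 25, 36, 49 → 64.
For the n, each term is the sum of the two before it: 2, 7, 9, 16, 25, 41, 66 → 107.
K — +10 each step: 11, 21, 31, 41, 51, 61, 71 → 81.
For the r, alternating steps +2, +7, +2, +7, …: 35, 37, 44, 46, 53, 55, 62 → 64.
So the next element is <m=64 n=107 k=81 r=64>.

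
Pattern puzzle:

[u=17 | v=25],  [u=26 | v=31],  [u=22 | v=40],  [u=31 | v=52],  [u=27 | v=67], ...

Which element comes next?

[u=36 | v=85]

U — alternating steps +9, −4, +9, −4, …: 17, 26, 22, 31, 27 → 36.
V: differences are 6, 9, 12, … (increasing by 3 each time), so 25, 31, 40, 52, 67 → 85.
So the next element is [u=36 | v=85].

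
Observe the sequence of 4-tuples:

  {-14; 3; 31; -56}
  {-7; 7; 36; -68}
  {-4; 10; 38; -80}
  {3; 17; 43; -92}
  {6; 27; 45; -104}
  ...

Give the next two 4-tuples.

First value: -14, -7, -4, 3, 6 → 13 → 16 (alternating steps +7, +3, +7, +3, …).
Second value — each term is the sum of the two before it: 3, 7, 10, 17, 27 → 44 → 71.
Third value: 31, 36, 38, 43, 45 → 50 → 52 (alternating steps +5, +2, +5, +2, …).
For the fourth value, −12 each step: -56, -68, -80, -92, -104 → -116 → -128.
So the next two 4-tuples are {13; 44; 50; -116} and {16; 71; 52; -128}.

{13; 44; 50; -116}, {16; 71; 52; -128}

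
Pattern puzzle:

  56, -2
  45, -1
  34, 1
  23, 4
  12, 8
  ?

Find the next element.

First component — −11 each step: 56, 45, 34, 23, 12 → 1.
Second component goes -2, -1, 1, 4, 8 → 13 (differences are 1, 2, 3, … (increasing by 1 each time)).
Combining the parts gives 1, 13.

1, 13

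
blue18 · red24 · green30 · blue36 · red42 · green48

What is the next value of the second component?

Colour: repeats blue → red → green; blue, red, green, blue, red, green → blue.
Second component: +6 each step, so 18, 24, 30, 36, 42, 48 → 54.

54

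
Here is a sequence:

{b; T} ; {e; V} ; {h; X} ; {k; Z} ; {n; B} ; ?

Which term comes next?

{q; D}

First letter goes b, e, h, k, n → q (letters move forward 3 places in the alphabet).
For the second letter, letters move forward 2 places in the alphabet, wrapping Z→A: T, V, X, Z, B → D.
Putting it together: {q; D}.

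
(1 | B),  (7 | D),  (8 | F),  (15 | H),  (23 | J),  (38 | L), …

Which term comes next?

First part — each term is the sum of the two before it: 1, 7, 8, 15, 23, 38 → 61.
For the letter, letters move forward 2 places in the alphabet: B, D, F, H, J, L → N.
Combining the parts gives (61 | N).

(61 | N)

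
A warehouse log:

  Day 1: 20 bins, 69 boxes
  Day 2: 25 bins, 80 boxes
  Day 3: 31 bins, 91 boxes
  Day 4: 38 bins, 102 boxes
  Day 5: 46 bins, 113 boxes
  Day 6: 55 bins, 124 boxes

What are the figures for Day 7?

65 bins, 135 boxes

Bins goes 20, 25, 31, 38, 46, 55 → 65 (differences are 5, 6, 7, … (increasing by 1 each time)).
Boxes — +11 each step: 69, 80, 91, 102, 113, 124 → 135.
Putting it together: 65 bins, 135 boxes.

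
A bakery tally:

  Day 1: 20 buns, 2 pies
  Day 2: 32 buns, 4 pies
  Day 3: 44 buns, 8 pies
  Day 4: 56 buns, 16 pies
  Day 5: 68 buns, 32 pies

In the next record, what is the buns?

Buns: +12 each step; 20, 32, 44, 56, 68 → 80.

80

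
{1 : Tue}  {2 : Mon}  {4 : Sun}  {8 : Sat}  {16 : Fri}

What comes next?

{32 : Thu}

First value goes 1, 2, 4, 8, 16 → 32 (×2 each step).
For the day, runs backward through the weekdays Mon→Sun: Tue, Mon, Sun, Sat, Fri → Thu.
Putting it together: {32 : Thu}.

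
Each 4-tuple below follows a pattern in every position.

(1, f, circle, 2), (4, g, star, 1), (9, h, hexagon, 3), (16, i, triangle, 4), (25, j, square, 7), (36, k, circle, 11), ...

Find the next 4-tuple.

(49, l, star, 18)

For the first coordinate, perfect squares: 1², 2², 3², …: 1, 4, 9, 16, 25, 36 → 49.
For the letter, letters move forward 1 place in the alphabet: f, g, h, i, j, k → l.
Shape: repeats circle → star → hexagon → triangle → square; circle, star, hexagon, triangle, square, circle → star.
Fourth coordinate — each term is the sum of the two before it: 2, 1, 3, 4, 7, 11 → 18.
Combining the parts gives (49, l, star, 18).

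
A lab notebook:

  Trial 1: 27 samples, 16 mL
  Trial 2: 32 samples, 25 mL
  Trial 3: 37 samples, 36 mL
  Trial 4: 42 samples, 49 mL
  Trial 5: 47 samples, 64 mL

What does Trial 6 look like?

Samples goes 27, 32, 37, 42, 47 → 52 (+5 each step).
ML goes 16, 25, 36, 49, 64 → 81 (perfect squares: 4², 5², 6², …).
Combining the parts gives 52 samples, 81 mL.

52 samples, 81 mL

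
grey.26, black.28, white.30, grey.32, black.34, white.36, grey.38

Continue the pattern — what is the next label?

Shade — repeats grey → black → white: grey, black, white, grey, black, white, grey → black.
Second component: +2 each step, so 26, 28, 30, 32, 34, 36, 38 → 40.
Putting it together: black.40.

black.40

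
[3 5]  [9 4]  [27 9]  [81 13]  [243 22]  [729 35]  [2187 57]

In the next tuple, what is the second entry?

First entry goes 3, 9, 27, 81, 243, 729, 2187 → 6561 (×3 each step).
Second entry: 5, 4, 9, 13, 22, 35, 57 → 92 (each term is the sum of the two before it).

92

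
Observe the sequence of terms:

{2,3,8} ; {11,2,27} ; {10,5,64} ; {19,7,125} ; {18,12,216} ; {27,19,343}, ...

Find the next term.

First part — alternating steps +9, −1, +9, −1, …: 2, 11, 10, 19, 18, 27 → 26.
Second part: each term is the sum of the two before it, so 3, 2, 5, 7, 12, 19 → 31.
For the third part, perfect cubes: 2³, 3³, 4³, …: 8, 27, 64, 125, 216, 343 → 512.
So the next term is {26,31,512}.

{26,31,512}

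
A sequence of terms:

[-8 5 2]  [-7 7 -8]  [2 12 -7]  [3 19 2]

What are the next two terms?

First entry goes -8, -7, 2, 3 → 12 → 13 (alternating steps +1, +9, +1, +9, …).
Second entry: each term is the sum of the two before it; 5, 7, 12, 19 → 31 → 50.
Third entry: always the previous value of the first entry; 2, -8, -7, 2 → 3 → 12.
Putting the parts together: [12 31 3] and then [13 50 12].

[12 31 3], [13 50 12]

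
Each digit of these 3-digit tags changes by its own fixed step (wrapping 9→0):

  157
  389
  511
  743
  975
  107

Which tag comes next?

339

First digit: +2 each step, mod 10, so 1, 3, 5, 7, 9, 1 → 3.
Second digit: +3 each step, mod 10, so 5, 8, 1, 4, 7, 0 → 3.
Third digit goes 7, 9, 1, 3, 5, 7 → 9 (+2 each step, mod 10).
So the next tag is 339.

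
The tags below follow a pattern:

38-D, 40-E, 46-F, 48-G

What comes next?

First component goes 38, 40, 46, 48 → 54 (alternating steps +2, +6, +2, +6, …).
Letter goes D, E, F, G → H (letters move forward 1 place in the alphabet).
Combining the parts gives 54-H.

54-H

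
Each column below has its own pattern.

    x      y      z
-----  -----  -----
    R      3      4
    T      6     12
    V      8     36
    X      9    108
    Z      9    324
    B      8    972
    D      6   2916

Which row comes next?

Column x: R, T, V, X, Z, B, D → F (letters move forward 2 places in the alphabet, wrapping Z→A).
For the column y, differences are 3, 2, 1, … (decreasing by 1 each time): 3, 6, 8, 9, 9, 8, 6 → 3.
Column z: ×3 each step, so 4, 12, 36, 108, 324, 972, 2916 → 8748.
So the next row is F  3  8748.

F  3  8748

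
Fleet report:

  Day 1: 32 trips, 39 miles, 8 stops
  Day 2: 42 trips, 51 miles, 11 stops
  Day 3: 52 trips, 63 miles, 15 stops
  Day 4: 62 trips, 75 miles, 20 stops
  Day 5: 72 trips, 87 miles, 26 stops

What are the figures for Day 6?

82 trips, 99 miles, 33 stops

Trips: +10 each step; 32, 42, 52, 62, 72 → 82.
Miles goes 39, 51, 63, 75, 87 → 99 (+12 each step).
Stops: differences are 3, 4, 5, … (increasing by 1 each time); 8, 11, 15, 20, 26 → 33.
Combining the parts gives 82 trips, 99 miles, 33 stops.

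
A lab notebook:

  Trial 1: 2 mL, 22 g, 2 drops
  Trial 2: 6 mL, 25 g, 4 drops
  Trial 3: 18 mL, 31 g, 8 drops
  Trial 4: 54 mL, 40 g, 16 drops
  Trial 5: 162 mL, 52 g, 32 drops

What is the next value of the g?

G: 22, 25, 31, 40, 52 → 67 (differences are 3, 6, 9, … (increasing by 3 each time)).

67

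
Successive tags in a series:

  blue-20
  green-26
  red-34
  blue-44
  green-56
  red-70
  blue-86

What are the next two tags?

Colour — repeats blue → green → red: blue, green, red, blue, green, red, blue → green → red.
Second component: 20, 26, 34, 44, 56, 70, 86 → 104 → 124 (differences are 6, 8, 10, … (increasing by 2 each time)).
So the next two tags are green-104 and red-124.

green-104 then red-124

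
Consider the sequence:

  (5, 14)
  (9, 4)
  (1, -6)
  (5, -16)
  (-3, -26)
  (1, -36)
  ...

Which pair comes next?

First part: 5, 9, 1, 5, -3, 1 → -7 (alternating steps +4, −8, +4, −8, …).
Second part — −10 each step: 14, 4, -6, -16, -26, -36 → -46.
So the next pair is (-7, -46).

(-7, -46)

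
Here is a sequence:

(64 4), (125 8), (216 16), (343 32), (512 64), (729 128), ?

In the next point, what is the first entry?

First entry: 64, 125, 216, 343, 512, 729 → 1000 (perfect cubes: 4³, 5³, 6³, …).
For the second entry, ×2 each step: 4, 8, 16, 32, 64, 128 → 256.

1000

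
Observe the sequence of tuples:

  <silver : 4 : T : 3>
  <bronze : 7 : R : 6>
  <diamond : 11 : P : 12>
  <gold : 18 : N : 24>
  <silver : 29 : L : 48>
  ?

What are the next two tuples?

Rank: repeats silver → bronze → diamond → gold, so silver, bronze, diamond, gold, silver → bronze → diamond.
Second value goes 4, 7, 11, 18, 29 → 47 → 76 (each term is the sum of the two before it).
For the letter, letters move back 2 places in the alphabet: T, R, P, N, L → J → H.
Fourth value: 3, 6, 12, 24, 48 → 96 → 192 (×2 each step).
Putting the parts together: <bronze : 47 : J : 96> and then <diamond : 76 : H : 192>.

<bronze : 47 : J : 96>, <diamond : 76 : H : 192>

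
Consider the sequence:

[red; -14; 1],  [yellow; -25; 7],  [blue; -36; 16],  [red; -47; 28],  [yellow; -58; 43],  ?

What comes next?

[blue; -69; 61]

Colour: red, yellow, blue, red, yellow → blue (repeats red → yellow → blue).
For the second part, −11 each step: -14, -25, -36, -47, -58 → -69.
Third part: 1, 7, 16, 28, 43 → 61 (differences are 6, 9, 12, … (increasing by 3 each time)).
So the next element is [blue; -69; 61].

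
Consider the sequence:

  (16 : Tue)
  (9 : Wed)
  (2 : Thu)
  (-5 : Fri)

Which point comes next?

(-12 : Sat)

First component: −7 each step, so 16, 9, 2, -5 → -12.
Day goes Tue, Wed, Thu, Fri → Sat (runs through the weekdays Mon→Sun).
Putting it together: (-12 : Sat).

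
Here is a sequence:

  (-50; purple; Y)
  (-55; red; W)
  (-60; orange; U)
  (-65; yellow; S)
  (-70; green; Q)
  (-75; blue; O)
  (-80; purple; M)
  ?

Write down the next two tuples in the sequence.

(-85; red; K), (-90; orange; I)

First entry goes -50, -55, -60, -65, -70, -75, -80 → -85 → -90 (−5 each step).
Colour — repeats purple → red → orange → yellow → green → blue: purple, red, orange, yellow, green, blue, purple → red → orange.
Letter: letters move back 2 places in the alphabet, so Y, W, U, S, Q, O, M → K → I.
Putting the parts together: (-85; red; K) and then (-90; orange; I).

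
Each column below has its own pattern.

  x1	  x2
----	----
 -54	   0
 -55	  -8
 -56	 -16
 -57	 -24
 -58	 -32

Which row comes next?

-59  -40

Column x1: -54, -55, -56, -57, -58 → -59 (−1 each step).
Column x2: 0, -8, -16, -24, -32 → -40 (−8 each step).
Putting it together: -59  -40.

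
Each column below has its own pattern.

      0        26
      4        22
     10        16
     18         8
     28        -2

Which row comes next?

40  -14

For the first component, differences are 4, 6, 8, … (increasing by 2 each time): 0, 4, 10, 18, 28 → 40.
For the second component, together with the first component always sums to 26: 26, 22, 16, 8, -2 → -14.
Putting it together: 40  -14.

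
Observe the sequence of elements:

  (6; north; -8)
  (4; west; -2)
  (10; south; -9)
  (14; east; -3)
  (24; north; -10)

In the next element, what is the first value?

First value: 6, 4, 10, 14, 24 → 38 (each term is the sum of the two before it).
Direction: north, west, south, east, north → west (repeats north → west → south → east).
Third value: alternating steps +6, −7, +6, −7, …, so -8, -2, -9, -3, -10 → -4.

38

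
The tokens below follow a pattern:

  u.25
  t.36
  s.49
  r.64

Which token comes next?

q.81

Letter: u, t, s, r → q (letters move back 1 place in the alphabet).
Second component: perfect squares: 5², 6², 7², …, so 25, 36, 49, 64 → 81.
So the next token is q.81.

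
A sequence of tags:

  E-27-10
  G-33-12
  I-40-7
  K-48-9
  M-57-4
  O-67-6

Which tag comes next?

Letter: letters move forward 2 places in the alphabet; E, G, I, K, M, O → Q.
Second component — differences are 6, 7, 8, … (increasing by 1 each time): 27, 33, 40, 48, 57, 67 → 78.
Third component goes 10, 12, 7, 9, 4, 6 → 1 (alternating steps +2, −5, +2, −5, …).
So the next tag is Q-78-1.

Q-78-1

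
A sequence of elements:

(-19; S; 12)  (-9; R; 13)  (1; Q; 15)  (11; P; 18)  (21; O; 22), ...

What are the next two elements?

(31; N; 27), (41; M; 33)

First slot: -19, -9, 1, 11, 21 → 31 → 41 (+10 each step).
Letter: S, R, Q, P, O → N → M (letters move back 1 place in the alphabet).
Third slot — differences are 1, 2, 3, … (increasing by 1 each time): 12, 13, 15, 18, 22 → 27 → 33.
So the next two elements are (31; N; 27) and (41; M; 33).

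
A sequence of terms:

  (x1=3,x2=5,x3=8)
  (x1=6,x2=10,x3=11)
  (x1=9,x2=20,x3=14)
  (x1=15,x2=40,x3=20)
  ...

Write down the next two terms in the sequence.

X1 goes 3, 6, 9, 15 → 24 → 39 (each term is the sum of the two before it).
X2 goes 5, 10, 20, 40 → 80 → 160 (×2 each step).
X3: 8, 11, 14, 20 → 29 → 44 (always 5 more than the x1).
Putting the parts together: (x1=24,x2=80,x3=29) and then (x1=39,x2=160,x3=44).

(x1=24,x2=80,x3=29), (x1=39,x2=160,x3=44)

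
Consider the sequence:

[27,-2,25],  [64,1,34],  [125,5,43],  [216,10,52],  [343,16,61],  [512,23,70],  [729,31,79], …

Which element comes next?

First coordinate — perfect cubes: 3³, 4³, 5³, …: 27, 64, 125, 216, 343, 512, 729 → 1000.
Second coordinate — differences are 3, 4, 5, … (increasing by 1 each time): -2, 1, 5, 10, 16, 23, 31 → 40.
For the third coordinate, +9 each step: 25, 34, 43, 52, 61, 70, 79 → 88.
Putting it together: [1000,40,88].

[1000,40,88]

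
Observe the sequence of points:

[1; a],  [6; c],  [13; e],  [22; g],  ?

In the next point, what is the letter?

i

First slot — differences are 5, 7, 9, … (increasing by 2 each time): 1, 6, 13, 22 → 33.
Letter: a, c, e, g → i (letters move forward 2 places in the alphabet).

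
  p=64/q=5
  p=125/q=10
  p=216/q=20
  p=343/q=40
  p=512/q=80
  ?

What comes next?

p=729/q=160

P — perfect cubes: 4³, 5³, 6³, …: 64, 125, 216, 343, 512 → 729.
For the q, ×2 each step: 5, 10, 20, 40, 80 → 160.
So the next point is p=729/q=160.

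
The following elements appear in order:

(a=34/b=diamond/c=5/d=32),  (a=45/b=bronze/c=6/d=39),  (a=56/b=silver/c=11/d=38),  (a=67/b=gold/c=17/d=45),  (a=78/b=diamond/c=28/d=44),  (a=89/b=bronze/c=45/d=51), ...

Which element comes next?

A: +11 each step; 34, 45, 56, 67, 78, 89 → 100.
B goes diamond, bronze, silver, gold, diamond, bronze → silver (repeats diamond → bronze → silver → gold).
C goes 5, 6, 11, 17, 28, 45 → 73 (each term is the sum of the two before it).
For the d, alternating steps +7, −1, +7, −1, …: 32, 39, 38, 45, 44, 51 → 50.
So the next element is (a=100/b=silver/c=73/d=50).

(a=100/b=silver/c=73/d=50)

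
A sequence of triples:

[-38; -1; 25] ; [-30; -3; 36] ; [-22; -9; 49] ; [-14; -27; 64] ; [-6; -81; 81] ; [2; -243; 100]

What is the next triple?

[10; -729; 121]

First slot goes -38, -30, -22, -14, -6, 2 → 10 (+8 each step).
Second slot: ×3 each step, so -1, -3, -9, -27, -81, -243 → -729.
For the third slot, perfect squares: 5², 6², 7², …: 25, 36, 49, 64, 81, 100 → 121.
Putting it together: [10; -729; 121].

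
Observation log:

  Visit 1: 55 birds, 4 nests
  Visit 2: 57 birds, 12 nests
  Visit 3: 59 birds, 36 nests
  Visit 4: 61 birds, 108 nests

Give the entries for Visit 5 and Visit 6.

Birds: +2 each step; 55, 57, 59, 61 → 63 → 65.
Nests: ×3 each step, so 4, 12, 36, 108 → 324 → 972.
Putting the parts together: 63 birds, 324 nests and then 65 birds, 972 nests.

63 birds, 324 nests; 65 birds, 972 nests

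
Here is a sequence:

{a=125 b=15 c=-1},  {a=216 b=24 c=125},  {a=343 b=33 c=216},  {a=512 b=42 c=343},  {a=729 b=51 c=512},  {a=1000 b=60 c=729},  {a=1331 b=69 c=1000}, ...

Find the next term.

{a=1728 b=78 c=1331}

A: perfect cubes: 5³, 6³, 7³, …, so 125, 216, 343, 512, 729, 1000, 1331 → 1728.
B: 15, 24, 33, 42, 51, 60, 69 → 78 (+9 each step).
For the c, always the previous value of the a: -1, 125, 216, 343, 512, 729, 1000 → 1331.
Putting it together: {a=1728 b=78 c=1331}.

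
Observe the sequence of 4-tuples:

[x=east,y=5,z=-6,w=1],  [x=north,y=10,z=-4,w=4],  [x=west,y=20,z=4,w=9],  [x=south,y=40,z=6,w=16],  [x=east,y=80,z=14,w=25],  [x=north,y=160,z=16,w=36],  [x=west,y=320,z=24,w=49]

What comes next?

[x=south,y=640,z=26,w=64]

X: repeats east → north → west → south; east, north, west, south, east, north, west → south.
Y — ×2 each step: 5, 10, 20, 40, 80, 160, 320 → 640.
Z — alternating steps +2, +8, +2, +8, …: -6, -4, 4, 6, 14, 16, 24 → 26.
W goes 1, 4, 9, 16, 25, 36, 49 → 64 (perfect squares: 1², 2², 3², …).
Combining the parts gives [x=south,y=640,z=26,w=64].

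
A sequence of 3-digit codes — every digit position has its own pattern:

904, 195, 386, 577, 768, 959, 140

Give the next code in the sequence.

331

First digit: +2 each step, mod 10; 9, 1, 3, 5, 7, 9, 1 → 3.
Second digit goes 0, 9, 8, 7, 6, 5, 4 → 3 (−1 each step, mod 10).
Third digit: +1 each step, mod 10, so 4, 5, 6, 7, 8, 9, 0 → 1.
So the next code is 331.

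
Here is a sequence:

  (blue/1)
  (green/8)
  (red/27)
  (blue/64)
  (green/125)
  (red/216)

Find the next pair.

For the colour, repeats blue → green → red: blue, green, red, blue, green, red → blue.
Second component — perfect cubes: 1³, 2³, 3³, …: 1, 8, 27, 64, 125, 216 → 343.
Putting it together: (blue/343).

(blue/343)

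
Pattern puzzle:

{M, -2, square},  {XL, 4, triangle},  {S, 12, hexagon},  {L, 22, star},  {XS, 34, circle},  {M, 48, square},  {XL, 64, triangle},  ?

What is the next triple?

{S, 82, hexagon}

Size: M, XL, S, L, XS, M, XL → S (repeats M → XL → S → L → XS).
Second coordinate: differences are 6, 8, 10, … (increasing by 2 each time); -2, 4, 12, 22, 34, 48, 64 → 82.
Shape goes square, triangle, hexagon, star, circle, square, triangle → hexagon (repeats square → triangle → hexagon → star → circle).
Putting it together: {S, 82, hexagon}.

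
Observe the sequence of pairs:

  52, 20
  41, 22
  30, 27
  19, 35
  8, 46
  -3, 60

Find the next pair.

First slot: −11 each step; 52, 41, 30, 19, 8, -3 → -14.
Second slot: differences are 2, 5, 8, … (increasing by 3 each time); 20, 22, 27, 35, 46, 60 → 77.
Combining the parts gives -14, 77.

-14, 77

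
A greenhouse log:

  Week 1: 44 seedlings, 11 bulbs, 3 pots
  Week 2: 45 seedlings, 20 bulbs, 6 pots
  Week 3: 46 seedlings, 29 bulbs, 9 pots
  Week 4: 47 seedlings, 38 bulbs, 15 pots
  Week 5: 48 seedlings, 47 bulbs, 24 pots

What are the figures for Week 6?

49 seedlings, 56 bulbs, 39 pots

Seedlings — +1 each step: 44, 45, 46, 47, 48 → 49.
Bulbs: +9 each step; 11, 20, 29, 38, 47 → 56.
Pots — each term is the sum of the two before it: 3, 6, 9, 15, 24 → 39.
Combining the parts gives 49 seedlings, 56 bulbs, 39 pots.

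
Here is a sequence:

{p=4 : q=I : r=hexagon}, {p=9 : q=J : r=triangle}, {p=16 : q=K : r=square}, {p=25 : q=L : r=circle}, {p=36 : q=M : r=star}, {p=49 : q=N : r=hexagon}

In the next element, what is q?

Q goes I, J, K, L, M, N → O (letters move forward 1 place in the alphabet).

O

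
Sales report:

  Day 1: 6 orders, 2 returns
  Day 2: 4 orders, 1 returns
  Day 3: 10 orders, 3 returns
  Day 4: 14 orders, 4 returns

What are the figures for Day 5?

Orders goes 6, 4, 10, 14 → 24 (each term is the sum of the two before it).
Returns: each term is the sum of the two before it; 2, 1, 3, 4 → 7.
So the next record is 24 orders, 7 returns.

24 orders, 7 returns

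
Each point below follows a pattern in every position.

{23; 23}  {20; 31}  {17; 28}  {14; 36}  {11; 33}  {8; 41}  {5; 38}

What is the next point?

{2; 46}

First part — −3 each step: 23, 20, 17, 14, 11, 8, 5 → 2.
For the second part, alternating steps +8, −3, +8, −3, …: 23, 31, 28, 36, 33, 41, 38 → 46.
Putting it together: {2; 46}.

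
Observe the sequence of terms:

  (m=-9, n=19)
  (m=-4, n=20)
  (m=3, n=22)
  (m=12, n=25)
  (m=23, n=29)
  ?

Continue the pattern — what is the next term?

(m=36, n=34)

M — differences are 5, 7, 9, … (increasing by 2 each time): -9, -4, 3, 12, 23 → 36.
N: 19, 20, 22, 25, 29 → 34 (differences are 1, 2, 3, … (increasing by 1 each time)).
Combining the parts gives (m=36, n=34).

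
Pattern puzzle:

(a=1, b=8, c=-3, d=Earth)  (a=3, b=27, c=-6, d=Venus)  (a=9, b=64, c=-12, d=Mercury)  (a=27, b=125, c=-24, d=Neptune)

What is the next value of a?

A goes 1, 3, 9, 27 → 81 (×3 each step).

81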